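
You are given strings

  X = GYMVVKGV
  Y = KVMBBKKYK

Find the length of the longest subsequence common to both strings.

Pick Y [2,8], K [6,9]; all 2 characters appear in both, in order, and the DP table's final entry dp[8][9] is also 2, so no common subsequence is longer.

2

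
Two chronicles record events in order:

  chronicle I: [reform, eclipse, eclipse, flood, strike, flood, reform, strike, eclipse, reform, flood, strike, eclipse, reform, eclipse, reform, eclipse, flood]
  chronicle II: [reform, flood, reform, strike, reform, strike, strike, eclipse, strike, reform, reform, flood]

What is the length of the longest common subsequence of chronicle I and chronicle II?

10

Match reform (chronicle I #1, chronicle II #1) → flood (chronicle I #4, chronicle II #2) → strike (chronicle I #5, chronicle II #4) → reform (chronicle I #7, chronicle II #5) → strike (chronicle I #8, chronicle II #7) → eclipse (chronicle I #9, chronicle II #8) → strike (chronicle I #12, chronicle II #9) → reform (chronicle I #14, chronicle II #10) → reform (chronicle I #16, chronicle II #11) → flood (chronicle I #18, chronicle II #12) — 10 events in the same relative order in both. Since dp[18][12] = 10, nothing longer is possible.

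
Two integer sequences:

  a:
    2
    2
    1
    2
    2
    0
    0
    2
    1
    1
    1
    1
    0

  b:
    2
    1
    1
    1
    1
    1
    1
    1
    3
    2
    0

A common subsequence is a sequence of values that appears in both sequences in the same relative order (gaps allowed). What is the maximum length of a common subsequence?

7

One common subsequence of length 7: 2 (a #1, b #1), then 1 (a #3, b #4), then 1 (a #9, b #5), then 1 (a #10, b #6), then 1 (a #11, b #7), then 1 (a #12, b #8), then 0 (a #13, b #11). The LCS DP gives dp[13][11] = 7, so this is optimal.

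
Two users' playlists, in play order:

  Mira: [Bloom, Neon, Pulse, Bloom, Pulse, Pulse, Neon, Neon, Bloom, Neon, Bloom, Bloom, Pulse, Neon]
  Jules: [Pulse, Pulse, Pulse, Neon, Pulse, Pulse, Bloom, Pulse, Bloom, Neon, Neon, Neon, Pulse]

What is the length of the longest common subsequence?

One common subsequence of length 8: Neon (Mira #2, Jules #4), then Pulse (Mira #3, Jules #6), then Bloom (Mira #4, Jules #7), then Pulse (Mira #5, Jules #8), then Neon (Mira #7, Jules #10), then Neon (Mira #8, Jules #11), then Neon (Mira #10, Jules #12), then Pulse (Mira #13, Jules #13). dp[14][13] = 8 confirms this is the maximum.

8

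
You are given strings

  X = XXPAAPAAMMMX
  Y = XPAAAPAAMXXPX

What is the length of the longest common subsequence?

9

Taking X at X[2]=Y[1]; then P at X[3]=Y[2]; then A at X[4]=Y[4]; then A at X[5]=Y[5]; then P at X[6]=Y[6]; then A at X[7]=Y[7]; then A at X[8]=Y[8]; then M at X[9]=Y[9]; then X at X[12]=Y[13] gives a common subsequence of length 9. dp[12][13] = 9 confirms this is the maximum.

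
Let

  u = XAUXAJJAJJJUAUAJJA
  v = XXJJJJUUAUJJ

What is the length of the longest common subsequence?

11

One common subsequence of length 11: X [1,1]; then X [4,2]; then J [6,3]; then J [7,4]; then J [9,5]; then J [10,6]; then U [12,8]; then A [13,9]; then U [14,10]; then J [16,11]; then J [17,12]. The LCS DP gives dp[18][12] = 11, so this is optimal.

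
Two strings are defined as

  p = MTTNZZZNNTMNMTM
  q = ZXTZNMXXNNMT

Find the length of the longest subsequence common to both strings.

One common subsequence of length 7: T (p #3, q #3) → Z (p #7, q #4) → N (p #8, q #5) → N (p #9, q #9) → N (p #12, q #10) → M (p #13, q #11) → T (p #14, q #12), and the DP table's final entry dp[15][12] is also 7, so no common subsequence is longer.

7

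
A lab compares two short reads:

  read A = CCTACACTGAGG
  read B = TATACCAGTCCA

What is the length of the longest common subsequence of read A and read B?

Match C (read A #1, read B #5); then C (read A #2, read B #6); then T (read A #3, read B #9); then C (read A #5, read B #10); then C (read A #7, read B #11); then A (read A #10, read B #12) — 6 bases in the same relative order in both. The LCS DP gives dp[12][12] = 6, so this is optimal.

6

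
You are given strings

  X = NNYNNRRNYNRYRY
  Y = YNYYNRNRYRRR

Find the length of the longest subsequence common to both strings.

Pick N at X[1]=Y[2] → Y at X[3]=Y[4] → N at X[4]=Y[5] → N at X[5]=Y[7] → R at X[6]=Y[8] → R at X[7]=Y[10] → R at X[11]=Y[11] → R at X[13]=Y[12]; all 8 characters appear in both, in order, and the DP table's final entry dp[14][12] is also 8, so no common subsequence is longer.

8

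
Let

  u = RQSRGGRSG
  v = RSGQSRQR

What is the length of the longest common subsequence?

Taking R [1,1] → Q [2,4] → S [3,5] → R [4,6] → R [7,8] gives a common subsequence of length 5. Since dp[9][8] = 5, nothing longer is possible.

5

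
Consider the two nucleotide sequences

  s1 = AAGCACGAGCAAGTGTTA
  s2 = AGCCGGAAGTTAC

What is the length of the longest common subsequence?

12

Match A [2,1] → G [3,2] → C [4,3] → C [6,4] → G [7,5] → G [9,6] → A [11,7] → A [12,8] → G [15,9] → T [16,10] → T [17,11] → A [18,12] — 12 bases in the same relative order in both. The LCS DP gives dp[18][13] = 12, so this is optimal.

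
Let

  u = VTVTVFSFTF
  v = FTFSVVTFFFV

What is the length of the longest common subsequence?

6

Let dp[i][j] be the LCS length of the first i characters of u and the first j characters of v. dp[i][j] = dp[i-1][j-1]+1 when the i-th and j-th characters match, else max(dp[i-1][j], dp[i][j-1]).
    ·  F  T  F  S  V  V  T  F  F  F  V
 ·  0  0  0  0  0  0  0  0  0  0  0  0
 V  0  0  0  0  0  1  1  1  1  1  1  1
 T  0  0  1  1  1  1  1  2  2  2  2  2
 V  0  0  1  1  1  2  2  2  2  2  2  3
 T  0  0  1  1  1  2  2  3  3  3  3  3
 V  0  0  1  1  1  2  3  3  3  3  3  4
 F  0  1  1  2  2  2  3  3  4  4  4  4
 S  0  1  1  2  3  3  3  3  4  4  4  4
 F  0  1  1  2  3  3  3  3  4  5  5  5
 T  0  1  2  2  3  3  3  4  4  5  5  5
 F  0  1  2  3  3  3  3  4  5  5  6  6
dp[10][11] = 6. One LCS (by backtracking along matches): VVTFFF.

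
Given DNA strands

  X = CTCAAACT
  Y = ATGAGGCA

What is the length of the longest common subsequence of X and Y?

Match T [2,2]; then C [3,7]; then A [6,8] — 3 bases in the same relative order in both. dp[8][8] = 3 confirms this is the maximum.

3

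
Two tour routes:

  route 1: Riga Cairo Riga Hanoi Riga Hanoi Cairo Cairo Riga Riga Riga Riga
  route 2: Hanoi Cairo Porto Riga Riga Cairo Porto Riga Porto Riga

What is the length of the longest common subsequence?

Pick Cairo [2,2], Riga [3,4], Riga [5,5], Cairo [7,6], Riga [9,8], Riga [12,10]; all 6 stops appear in both, in order. dp[12][10] = 6 confirms this is the maximum.

6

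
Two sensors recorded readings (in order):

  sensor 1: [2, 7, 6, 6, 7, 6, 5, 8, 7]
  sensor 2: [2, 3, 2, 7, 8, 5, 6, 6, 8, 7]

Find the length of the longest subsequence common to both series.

6

One common subsequence of length 6: 2 at sensor 1[1]=sensor 2[3]; then 7 at sensor 1[2]=sensor 2[4]; then 6 at sensor 1[4]=sensor 2[7]; then 6 at sensor 1[6]=sensor 2[8]; then 8 at sensor 1[8]=sensor 2[9]; then 7 at sensor 1[9]=sensor 2[10]. The LCS DP gives dp[9][10] = 6, so this is optimal.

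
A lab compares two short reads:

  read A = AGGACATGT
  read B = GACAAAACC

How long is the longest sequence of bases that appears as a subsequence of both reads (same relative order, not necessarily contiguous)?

4

Let dp[i][j] be the LCS length of the first i bases of read A and the first j bases of read B. dp[i][j] = dp[i-1][j-1]+1 when the i-th and j-th bases match, else max(dp[i-1][j], dp[i][j-1]).
    ·  G  A  C  A  A  A  A  C  C
 ·  0  0  0  0  0  0  0  0  0  0
 A  0  0  1  1  1  1  1  1  1  1
 G  0  1  1  1  1  1  1  1  1  1
 G  0  1  1  1  1  1  1  1  1  1
 A  0  1  2  2  2  2  2  2  2  2
 C  0  1  2  3  3  3  3  3  3  3
 A  0  1  2  3  4  4  4  4  4  4
 T  0  1  2  3  4  4  4  4  4  4
 G  0  1  2  3  4  4  4  4  4  4
 T  0  1  2  3  4  4  4  4  4  4
dp[9][9] = 4. One LCS (by backtracking along matches): GACA.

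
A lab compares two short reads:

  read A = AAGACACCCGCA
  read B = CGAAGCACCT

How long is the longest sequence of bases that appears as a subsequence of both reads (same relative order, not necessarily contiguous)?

Pick A at read A[1]=read B[3], then A at read A[2]=read B[4], then G at read A[3]=read B[5], then C at read A[5]=read B[6], then A at read A[6]=read B[7], then C at read A[7]=read B[8], then C at read A[8]=read B[9]; all 7 bases appear in both, in order. The LCS DP gives dp[12][10] = 7, so this is optimal.

7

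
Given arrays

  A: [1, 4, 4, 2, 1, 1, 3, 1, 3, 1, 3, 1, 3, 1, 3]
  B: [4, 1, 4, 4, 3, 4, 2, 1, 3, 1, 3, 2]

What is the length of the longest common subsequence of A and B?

8

Pick 1 (A #1, B #2), 4 (A #2, B #4), 4 (A #3, B #6), 2 (A #4, B #7), 1 (A #6, B #8), 3 (A #7, B #9), 1 (A #8, B #10), 3 (A #9, B #11); all 8 values appear in both, in order, and the DP table's final entry dp[15][12] is also 8, so no common subsequence is longer.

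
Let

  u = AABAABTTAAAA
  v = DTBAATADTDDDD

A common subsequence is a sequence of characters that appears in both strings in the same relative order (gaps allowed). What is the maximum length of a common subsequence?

5

Pick B (u #3, v #3); then A (u #4, v #4); then A (u #5, v #5); then T (u #7, v #6); then T (u #8, v #9); all 5 characters appear in both, in order. dp[12][13] = 5 confirms this is the maximum.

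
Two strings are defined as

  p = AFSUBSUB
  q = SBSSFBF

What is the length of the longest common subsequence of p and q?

4

Taking S at p[3]=q[1], B at p[5]=q[2], S at p[6]=q[4], B at p[8]=q[6] gives a common subsequence of length 4. The LCS DP gives dp[8][7] = 4, so this is optimal.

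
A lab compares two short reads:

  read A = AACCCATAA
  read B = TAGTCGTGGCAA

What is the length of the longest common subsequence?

One common subsequence of length 5: A (read A #1, read B #2); then C (read A #3, read B #5); then C (read A #5, read B #10); then A (read A #8, read B #11); then A (read A #9, read B #12). dp[9][12] = 5 confirms this is the maximum.

5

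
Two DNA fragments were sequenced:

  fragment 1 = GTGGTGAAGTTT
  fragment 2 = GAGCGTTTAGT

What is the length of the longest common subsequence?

7

One common subsequence of length 7: G at fragment 1[1]=fragment 2[1], then G at fragment 1[3]=fragment 2[3], then G at fragment 1[4]=fragment 2[5], then T at fragment 1[5]=fragment 2[8], then A at fragment 1[8]=fragment 2[9], then G at fragment 1[9]=fragment 2[10], then T at fragment 1[12]=fragment 2[11]. The LCS DP gives dp[12][11] = 7, so this is optimal.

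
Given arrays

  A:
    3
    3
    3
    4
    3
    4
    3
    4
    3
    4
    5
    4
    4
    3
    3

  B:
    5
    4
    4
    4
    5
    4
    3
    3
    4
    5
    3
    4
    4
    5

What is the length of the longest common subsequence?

Pick 4 (A #4, B #4), then 4 (A #6, B #6), then 3 (A #7, B #7), then 3 (A #9, B #8), then 4 (A #10, B #9), then 5 (A #11, B #10), then 4 (A #12, B #12), then 4 (A #13, B #13); all 8 values appear in both, in order. dp[15][14] = 8 confirms this is the maximum.

8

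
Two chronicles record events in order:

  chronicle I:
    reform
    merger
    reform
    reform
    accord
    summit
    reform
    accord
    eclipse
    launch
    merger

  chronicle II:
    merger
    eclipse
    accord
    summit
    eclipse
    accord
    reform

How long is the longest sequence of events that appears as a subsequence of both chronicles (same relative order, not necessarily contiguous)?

Pick merger (chronicle I #2, chronicle II #1) → accord (chronicle I #5, chronicle II #3) → summit (chronicle I #6, chronicle II #4) → reform (chronicle I #7, chronicle II #7); all 4 events appear in both, in order. The LCS DP gives dp[11][7] = 4, so this is optimal.

4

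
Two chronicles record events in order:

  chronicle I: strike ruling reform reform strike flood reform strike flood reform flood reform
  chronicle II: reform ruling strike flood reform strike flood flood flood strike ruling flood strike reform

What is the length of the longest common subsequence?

Taking ruling at chronicle I[2]=chronicle II[2], strike at chronicle I[5]=chronicle II[3], flood at chronicle I[6]=chronicle II[4], reform at chronicle I[7]=chronicle II[5], strike at chronicle I[8]=chronicle II[6], flood at chronicle I[9]=chronicle II[9], flood at chronicle I[11]=chronicle II[12], reform at chronicle I[12]=chronicle II[14] gives a common subsequence of length 8. Since dp[12][14] = 8, nothing longer is possible.

8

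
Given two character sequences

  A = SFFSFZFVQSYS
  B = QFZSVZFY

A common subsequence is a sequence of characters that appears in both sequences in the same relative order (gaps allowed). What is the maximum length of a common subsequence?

5

Let dp[i][j] be the LCS length of the first i characters of A and the first j characters of B. dp[i][j] = dp[i-1][j-1]+1 when the i-th and j-th characters match, else max(dp[i-1][j], dp[i][j-1]).
    ·  Q  F  Z  S  V  Z  F  Y
 ·  0  0  0  0  0  0  0  0  0
 S  0  0  0  0  1  1  1  1  1
 F  0  0  1  1  1  1  1  2  2
 F  0  0  1  1  1  1  1  2  2
 S  0  0  1  1  2  2  2  2  2
 F  0  0  1  1  2  2  2  3  3
 Z  0  0  1  2  2  2  3  3  3
 F  0  0  1  2  2  2  3  4  4
 V  0  0  1  2  2  3  3  4  4
 Q  0  1  1  2  2  3  3  4  4
 S  0  1  1  2  3  3  3  4  4
 Y  0  1  1  2  3  3  3  4  5
 S  0  1  1  2  3  3  3  4  5
dp[12][8] = 5. One LCS (by backtracking along matches): FSZFY.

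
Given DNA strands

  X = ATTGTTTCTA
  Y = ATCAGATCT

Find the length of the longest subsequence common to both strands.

Taking A (X #1, Y #1) → T (X #2, Y #2) → G (X #4, Y #5) → T (X #7, Y #7) → C (X #8, Y #8) → T (X #9, Y #9) gives a common subsequence of length 6. dp[10][9] = 6 confirms this is the maximum.

6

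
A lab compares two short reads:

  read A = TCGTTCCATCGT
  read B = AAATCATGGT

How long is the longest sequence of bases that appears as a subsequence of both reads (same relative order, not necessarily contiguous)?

Match T [5,4], then C [7,5], then A [8,6], then T [9,7], then G [11,9], then T [12,10] — 6 bases in the same relative order in both. The LCS DP gives dp[12][10] = 6, so this is optimal.

6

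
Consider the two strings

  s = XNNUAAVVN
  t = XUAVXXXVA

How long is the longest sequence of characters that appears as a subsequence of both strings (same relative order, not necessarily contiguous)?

5

One common subsequence of length 5: X (s #1, t #1), U (s #4, t #2), A (s #6, t #3), V (s #7, t #4), V (s #8, t #8). Since dp[9][9] = 5, nothing longer is possible.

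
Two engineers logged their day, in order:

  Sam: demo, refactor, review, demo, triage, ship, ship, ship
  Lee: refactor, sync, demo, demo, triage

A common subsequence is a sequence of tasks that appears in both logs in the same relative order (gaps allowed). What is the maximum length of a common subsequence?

Match demo (Sam #1, Lee #3); then demo (Sam #4, Lee #4); then triage (Sam #5, Lee #5) — 3 tasks in the same relative order in both. Since dp[8][5] = 3, nothing longer is possible.

3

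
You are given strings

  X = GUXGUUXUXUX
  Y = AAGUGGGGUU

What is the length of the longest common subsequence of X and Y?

5

Let dp[i][j] be the LCS length of the first i characters of X and the first j characters of Y. dp[i][j] = dp[i-1][j-1]+1 when the i-th and j-th characters match, else max(dp[i-1][j], dp[i][j-1]).
    ·  A  A  G  U  G  G  G  G  U  U
 ·  0  0  0  0  0  0  0  0  0  0  0
 G  0  0  0  1  1  1  1  1  1  1  1
 U  0  0  0  1  2  2  2  2  2  2  2
 X  0  0  0  1  2  2  2  2  2  2  2
 G  0  0  0  1  2  3  3  3  3  3  3
 U  0  0  0  1  2  3  3  3  3  4  4
 U  0  0  0  1  2  3  3  3  3  4  5
 X  0  0  0  1  2  3  3  3  3  4  5
 U  0  0  0  1  2  3  3  3  3  4  5
 X  0  0  0  1  2  3  3  3  3  4  5
 U  0  0  0  1  2  3  3  3  3  4  5
 X  0  0  0  1  2  3  3  3  3  4  5
dp[11][10] = 5. One LCS (by backtracking along matches): GUGUU.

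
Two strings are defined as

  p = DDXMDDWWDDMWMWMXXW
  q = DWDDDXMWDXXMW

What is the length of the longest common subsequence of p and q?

9

Match D at p[1]=q[4] → D at p[2]=q[5] → X at p[3]=q[6] → M at p[4]=q[7] → W at p[8]=q[8] → D at p[10]=q[9] → X at p[16]=q[10] → X at p[17]=q[11] → W at p[18]=q[13] — 9 characters in the same relative order in both. dp[18][13] = 9 confirms this is the maximum.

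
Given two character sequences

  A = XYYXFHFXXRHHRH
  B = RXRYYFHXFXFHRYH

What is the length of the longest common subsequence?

Taking X at A[1]=B[2]; then Y at A[2]=B[4]; then Y at A[3]=B[5]; then F at A[5]=B[6]; then H at A[6]=B[7]; then F at A[7]=B[9]; then X at A[8]=B[10]; then H at A[12]=B[12]; then R at A[13]=B[13]; then H at A[14]=B[15] gives a common subsequence of length 10, and the DP table's final entry dp[14][15] is also 10, so no common subsequence is longer.

10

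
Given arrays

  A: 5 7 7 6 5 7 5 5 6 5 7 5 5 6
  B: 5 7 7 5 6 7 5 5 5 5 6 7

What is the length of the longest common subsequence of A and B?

10

Pick 5 (A #1, B #1); then 7 (A #2, B #2); then 7 (A #3, B #3); then 6 (A #4, B #5); then 7 (A #6, B #6); then 5 (A #8, B #7); then 5 (A #10, B #8); then 5 (A #12, B #9); then 5 (A #13, B #10); then 6 (A #14, B #11); all 10 values appear in both, in order, and the DP table's final entry dp[14][12] is also 10, so no common subsequence is longer.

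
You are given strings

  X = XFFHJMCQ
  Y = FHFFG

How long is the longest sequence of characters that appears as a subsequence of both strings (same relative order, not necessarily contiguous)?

Match F [2,3]; then F [3,4] — 2 characters in the same relative order in both. dp[8][5] = 2 confirms this is the maximum.

2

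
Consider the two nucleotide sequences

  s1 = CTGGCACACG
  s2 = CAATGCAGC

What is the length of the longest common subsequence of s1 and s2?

Let dp[i][j] be the LCS length of the first i bases of s1 and the first j bases of s2. dp[i][j] = dp[i-1][j-1]+1 when the i-th and j-th bases match, else max(dp[i-1][j], dp[i][j-1]).
    ·  C  A  A  T  G  C  A  G  C
 ·  0  0  0  0  0  0  0  0  0  0
 C  0  1  1  1  1  1  1  1  1  1
 T  0  1  1  1  2  2  2  2  2  2
 G  0  1  1  1  2  3  3  3  3  3
 G  0  1  1  1  2  3  3  3  4  4
 C  0  1  1  1  2  3  4  4  4  5
 A  0  1  2  2  2  3  4  5  5  5
 C  0  1  2  2  2  3  4  5  5  6
 A  0  1  2  3  3  3  4  5  5  6
 C  0  1  2  3  3  3  4  5  5  6
 G  0  1  2  3  3  4  4  5  6  6
dp[10][9] = 6. One LCS (by backtracking along matches): CTGCAC.

6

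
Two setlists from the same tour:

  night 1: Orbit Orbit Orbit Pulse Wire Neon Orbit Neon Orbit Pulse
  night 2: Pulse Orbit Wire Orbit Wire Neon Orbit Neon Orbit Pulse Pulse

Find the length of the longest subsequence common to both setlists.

One common subsequence of length 8: Orbit (night 1 #1, night 2 #2) → Orbit (night 1 #3, night 2 #4) → Wire (night 1 #5, night 2 #5) → Neon (night 1 #6, night 2 #6) → Orbit (night 1 #7, night 2 #7) → Neon (night 1 #8, night 2 #8) → Orbit (night 1 #9, night 2 #9) → Pulse (night 1 #10, night 2 #11). dp[10][11] = 8 confirms this is the maximum.

8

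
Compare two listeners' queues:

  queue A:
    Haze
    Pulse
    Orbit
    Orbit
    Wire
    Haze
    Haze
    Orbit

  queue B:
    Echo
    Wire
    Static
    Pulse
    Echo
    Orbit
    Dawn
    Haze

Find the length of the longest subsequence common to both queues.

3

Match Pulse [2,4]; then Orbit [3,6]; then Haze [7,8] — 3 songs in the same relative order in both. dp[8][8] = 3 confirms this is the maximum.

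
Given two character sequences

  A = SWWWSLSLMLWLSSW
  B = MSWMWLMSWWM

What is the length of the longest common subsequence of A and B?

Match S [1,2], W [2,3], W [4,5], L [6,6], S [7,8], W [11,9], W [15,10] — 7 characters in the same relative order in both. Since dp[15][11] = 7, nothing longer is possible.

7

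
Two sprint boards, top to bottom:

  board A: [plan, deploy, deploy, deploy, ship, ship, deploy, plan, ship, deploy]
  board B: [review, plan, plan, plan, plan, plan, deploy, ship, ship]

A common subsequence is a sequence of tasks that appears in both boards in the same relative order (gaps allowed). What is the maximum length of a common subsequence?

Taking plan at board A[1]=board B[6] → deploy at board A[4]=board B[7] → ship at board A[6]=board B[8] → ship at board A[9]=board B[9] gives a common subsequence of length 4. The LCS DP gives dp[10][9] = 4, so this is optimal.

4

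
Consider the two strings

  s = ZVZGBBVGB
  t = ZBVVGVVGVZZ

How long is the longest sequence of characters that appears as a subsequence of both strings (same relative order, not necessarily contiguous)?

5

One common subsequence of length 5: Z [1,1], then V [2,4], then G [4,5], then V [7,7], then G [8,8], and the DP table's final entry dp[9][11] is also 5, so no common subsequence is longer.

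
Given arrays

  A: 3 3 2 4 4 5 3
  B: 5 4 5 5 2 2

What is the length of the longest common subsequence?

Taking 4 at A[4]=B[2] → 5 at A[6]=B[4] gives a common subsequence of length 2. dp[7][6] = 2 confirms this is the maximum.

2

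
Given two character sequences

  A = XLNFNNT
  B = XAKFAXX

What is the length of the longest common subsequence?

2

Let dp[i][j] be the LCS length of the first i characters of A and the first j characters of B. dp[i][j] = dp[i-1][j-1]+1 when the i-th and j-th characters match, else max(dp[i-1][j], dp[i][j-1]).
    ·  X  A  K  F  A  X  X
 ·  0  0  0  0  0  0  0  0
 X  0  1  1  1  1  1  1  1
 L  0  1  1  1  1  1  1  1
 N  0  1  1  1  1  1  1  1
 F  0  1  1  1  2  2  2  2
 N  0  1  1  1  2  2  2  2
 N  0  1  1  1  2  2  2  2
 T  0  1  1  1  2  2  2  2
dp[7][7] = 2. One LCS (by backtracking along matches): XF.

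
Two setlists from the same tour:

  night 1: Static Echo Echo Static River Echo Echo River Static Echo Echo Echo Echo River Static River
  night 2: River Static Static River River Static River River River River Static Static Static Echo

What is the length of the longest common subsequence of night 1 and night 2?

Taking Static at night 1[1]=night 2[2], Static at night 1[4]=night 2[3], River at night 1[5]=night 2[4], River at night 1[8]=night 2[5], Static at night 1[9]=night 2[6], River at night 1[14]=night 2[10], Static at night 1[15]=night 2[13] gives a common subsequence of length 7. Since dp[16][14] = 7, nothing longer is possible.

7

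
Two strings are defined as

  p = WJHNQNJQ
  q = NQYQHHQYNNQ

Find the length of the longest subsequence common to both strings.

Let dp[i][j] be the LCS length of the first i characters of p and the first j characters of q. dp[i][j] = dp[i-1][j-1]+1 when the i-th and j-th characters match, else max(dp[i-1][j], dp[i][j-1]).
    ·  N  Q  Y  Q  H  H  Q  Y  N  N  Q
 ·  0  0  0  0  0  0  0  0  0  0  0  0
 W  0  0  0  0  0  0  0  0  0  0  0  0
 J  0  0  0  0  0  0  0  0  0  0  0  0
 H  0  0  0  0  0  1  1  1  1  1  1  1
 N  0  1  1  1  1  1  1  1  1  2  2  2
 Q  0  1  2  2  2  2  2  2  2  2  2  3
 N  0  1  2  2  2  2  2  2  2  3  3  3
 J  0  1  2  2  2  2  2  2  2  3  3  3
 Q  0  1  2  2  3  3  3  3  3  3  3  4
dp[8][11] = 4. One LCS (by backtracking along matches): HNNQ.

4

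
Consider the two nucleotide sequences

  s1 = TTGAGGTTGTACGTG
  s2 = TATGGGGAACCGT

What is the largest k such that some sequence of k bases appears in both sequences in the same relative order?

10

One common subsequence of length 10: T [1,1] → T [2,3] → G [3,4] → G [5,5] → G [6,6] → G [9,7] → A [11,9] → C [12,11] → G [13,12] → T [14,13], and the DP table's final entry dp[15][13] is also 10, so no common subsequence is longer.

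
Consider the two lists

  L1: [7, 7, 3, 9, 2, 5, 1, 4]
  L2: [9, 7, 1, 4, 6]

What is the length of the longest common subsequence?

Taking 7 [2,2] → 1 [7,3] → 4 [8,4] gives a common subsequence of length 3. The LCS DP gives dp[8][5] = 3, so this is optimal.

3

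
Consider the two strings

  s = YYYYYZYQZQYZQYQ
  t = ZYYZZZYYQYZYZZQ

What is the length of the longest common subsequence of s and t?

10

One common subsequence of length 10: Y at s[1]=t[2], then Y at s[2]=t[3], then Y at s[3]=t[7], then Y at s[4]=t[8], then Y at s[5]=t[10], then Z at s[6]=t[11], then Y at s[7]=t[12], then Z at s[9]=t[13], then Z at s[12]=t[14], then Q at s[15]=t[15]. Since dp[15][15] = 10, nothing longer is possible.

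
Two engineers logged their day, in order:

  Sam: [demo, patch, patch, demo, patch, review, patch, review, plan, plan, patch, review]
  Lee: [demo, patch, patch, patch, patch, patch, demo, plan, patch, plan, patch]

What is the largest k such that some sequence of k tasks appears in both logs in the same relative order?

Match demo [1,1]; then patch [2,3]; then patch [3,4]; then patch [5,5]; then patch [7,6]; then plan [9,8]; then plan [10,10]; then patch [11,11] — 8 tasks in the same relative order in both. The LCS DP gives dp[12][11] = 8, so this is optimal.

8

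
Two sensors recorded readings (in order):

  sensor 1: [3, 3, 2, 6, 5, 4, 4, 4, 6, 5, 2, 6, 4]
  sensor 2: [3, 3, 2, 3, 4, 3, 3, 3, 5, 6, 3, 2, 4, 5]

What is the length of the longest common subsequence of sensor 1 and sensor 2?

Pick 3 [1,1], then 3 [2,2], then 2 [3,3], then 5 [5,9], then 6 [9,10], then 2 [11,12], then 4 [13,13]; all 7 values appear in both, in order. Since dp[13][14] = 7, nothing longer is possible.

7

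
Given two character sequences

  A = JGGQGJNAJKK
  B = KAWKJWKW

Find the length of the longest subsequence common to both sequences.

One common subsequence of length 3: A at A[8]=B[2], J at A[9]=B[5], K at A[10]=B[7]. Since dp[11][8] = 3, nothing longer is possible.

3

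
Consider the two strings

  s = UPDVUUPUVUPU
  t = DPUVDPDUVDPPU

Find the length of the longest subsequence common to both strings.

Pick U (s #1, t #3), then P (s #2, t #6), then D (s #3, t #7), then V (s #4, t #9), then P (s #7, t #11), then P (s #11, t #12), then U (s #12, t #13); all 7 characters appear in both, in order. dp[12][13] = 7 confirms this is the maximum.

7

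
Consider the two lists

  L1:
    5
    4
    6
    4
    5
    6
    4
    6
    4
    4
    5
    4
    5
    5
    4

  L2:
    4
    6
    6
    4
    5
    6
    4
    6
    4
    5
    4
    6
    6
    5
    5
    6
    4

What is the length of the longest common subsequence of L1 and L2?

13

One common subsequence of length 13: 4 [2,1]; then 6 [3,3]; then 4 [4,4]; then 5 [5,5]; then 6 [6,6]; then 4 [7,7]; then 6 [8,8]; then 4 [10,9]; then 5 [11,10]; then 4 [12,11]; then 5 [13,14]; then 5 [14,15]; then 4 [15,17], and the DP table's final entry dp[15][17] is also 13, so no common subsequence is longer.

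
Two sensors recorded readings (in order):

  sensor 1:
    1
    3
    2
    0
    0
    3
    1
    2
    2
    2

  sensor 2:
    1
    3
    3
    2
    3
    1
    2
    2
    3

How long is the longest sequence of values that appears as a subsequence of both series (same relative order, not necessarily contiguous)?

7

Let dp[i][j] be the LCS length of the first i values of sensor 1 and the first j values of sensor 2. dp[i][j] = dp[i-1][j-1]+1 when the i-th and j-th values match, else max(dp[i-1][j], dp[i][j-1]).
    ·  1  3  3  2  3  1  2  2  3
 ·  0  0  0  0  0  0  0  0  0  0
 1  0  1  1  1  1  1  1  1  1  1
 3  0  1  2  2  2  2  2  2  2  2
 2  0  1  2  2  3  3  3  3  3  3
 0  0  1  2  2  3  3  3  3  3  3
 0  0  1  2  2  3  3  3  3  3  3
 3  0  1  2  3  3  4  4  4  4  4
 1  0  1  2  3  3  4  5  5  5  5
 2  0  1  2  3  4  4  5  6  6  6
 2  0  1  2  3  4  4  5  6  7  7
 2  0  1  2  3  4  4  5  6  7  7
dp[10][9] = 7. One LCS (by backtracking along matches): 1, 3, 2, 3, 1, 2, 2.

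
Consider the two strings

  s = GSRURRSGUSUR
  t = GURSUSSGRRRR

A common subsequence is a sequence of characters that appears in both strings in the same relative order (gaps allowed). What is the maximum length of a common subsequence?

7

Let dp[i][j] be the LCS length of the first i characters of s and the first j characters of t. dp[i][j] = dp[i-1][j-1]+1 when the i-th and j-th characters match, else max(dp[i-1][j], dp[i][j-1]).
    ·  G  U  R  S  U  S  S  G  R  R  R  R
 ·  0  0  0  0  0  0  0  0  0  0  0  0  0
 G  0  1  1  1  1  1  1  1  1  1  1  1  1
 S  0  1  1  1  2  2  2  2  2  2  2  2  2
 R  0  1  1  2  2  2  2  2  2  3  3  3  3
 U  0  1  2  2  2  3  3  3  3  3  3  3  3
 R  0  1  2  3  3  3  3  3  3  4  4  4  4
 R  0  1  2  3  3  3  3  3  3  4  5  5  5
 S  0  1  2  3  4  4  4  4  4  4  5  5  5
 G  0  1  2  3  4  4  4  4  5  5  5  5  5
 U  0  1  2  3  4  5  5  5  5  5  5  5  5
 S  0  1  2  3  4  5  6  6  6  6  6  6  6
 U  0  1  2  3  4  5  6  6  6  6  6  6  6
 R  0  1  2  3  4  5  6  6  6  7  7  7  7
dp[12][12] = 7. One LCS (by backtracking along matches): GURSUSR.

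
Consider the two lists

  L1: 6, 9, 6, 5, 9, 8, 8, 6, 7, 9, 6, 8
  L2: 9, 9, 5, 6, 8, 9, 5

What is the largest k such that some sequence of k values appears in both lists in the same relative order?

Let dp[i][j] be the LCS length of the first i values of L1 and the first j values of L2. dp[i][j] = dp[i-1][j-1]+1 when the i-th and j-th values match, else max(dp[i-1][j], dp[i][j-1]).
    ·  9  9  5  6  8  9  5
 ·  0  0  0  0  0  0  0  0
 6  0  0  0  0  1  1  1  1
 9  0  1  1  1  1  1  2  2
 6  0  1  1  1  2  2  2  2
 5  0  1  1  2  2  2  2  3
 9  0  1  2  2  2  2  3  3
 8  0  1  2  2  2  3  3  3
 8  0  1  2  2  2  3  3  3
 6  0  1  2  2  3  3  3  3
 7  0  1  2  2  3  3  3  3
 9  0  1  2  2  3  3  4  4
 6  0  1  2  2  3  3  4  4
 8  0  1  2  2  3  4  4  4
dp[12][7] = 4. One LCS (by backtracking along matches): 9, 6, 8, 9.

4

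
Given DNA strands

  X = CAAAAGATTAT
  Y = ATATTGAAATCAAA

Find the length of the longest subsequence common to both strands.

Taking A [2,1], then A [3,3], then A [4,7], then A [5,8], then A [7,9], then T [8,10], then A [10,14] gives a common subsequence of length 7, and the DP table's final entry dp[11][14] is also 7, so no common subsequence is longer.

7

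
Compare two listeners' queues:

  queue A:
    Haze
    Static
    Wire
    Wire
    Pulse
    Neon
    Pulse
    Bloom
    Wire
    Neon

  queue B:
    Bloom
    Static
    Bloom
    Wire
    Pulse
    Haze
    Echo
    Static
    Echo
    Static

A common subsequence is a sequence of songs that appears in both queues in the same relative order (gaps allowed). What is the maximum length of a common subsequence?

Pick Static (queue A #2, queue B #2); then Wire (queue A #4, queue B #4); then Pulse (queue A #5, queue B #5); all 3 songs appear in both, in order. Since dp[10][10] = 3, nothing longer is possible.

3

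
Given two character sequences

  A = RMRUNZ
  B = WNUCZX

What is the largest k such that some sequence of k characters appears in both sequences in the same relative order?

Let dp[i][j] be the LCS length of the first i characters of A and the first j characters of B. dp[i][j] = dp[i-1][j-1]+1 when the i-th and j-th characters match, else max(dp[i-1][j], dp[i][j-1]).
    ·  W  N  U  C  Z  X
 ·  0  0  0  0  0  0  0
 R  0  0  0  0  0  0  0
 M  0  0  0  0  0  0  0
 R  0  0  0  0  0  0  0
 U  0  0  0  1  1  1  1
 N  0  0  1  1  1  1  1
 Z  0  0  1  1  1  2  2
dp[6][6] = 2. One LCS (by backtracking along matches): UZ.

2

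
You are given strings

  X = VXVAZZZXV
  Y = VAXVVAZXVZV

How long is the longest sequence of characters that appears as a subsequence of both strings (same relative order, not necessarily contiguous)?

One common subsequence of length 7: V at X[1]=Y[1], X at X[2]=Y[3], V at X[3]=Y[5], A at X[4]=Y[6], Z at X[5]=Y[7], Z at X[7]=Y[10], V at X[9]=Y[11], and the DP table's final entry dp[9][11] is also 7, so no common subsequence is longer.

7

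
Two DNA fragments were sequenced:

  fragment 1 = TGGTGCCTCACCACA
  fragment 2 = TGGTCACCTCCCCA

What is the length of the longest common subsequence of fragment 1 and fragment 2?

12

Pick T at fragment 1[1]=fragment 2[1], then G at fragment 1[2]=fragment 2[2], then G at fragment 1[3]=fragment 2[3], then T at fragment 1[4]=fragment 2[4], then C at fragment 1[6]=fragment 2[7], then C at fragment 1[7]=fragment 2[8], then T at fragment 1[8]=fragment 2[9], then C at fragment 1[9]=fragment 2[10], then C at fragment 1[11]=fragment 2[11], then C at fragment 1[12]=fragment 2[12], then C at fragment 1[14]=fragment 2[13], then A at fragment 1[15]=fragment 2[14]; all 12 bases appear in both, in order, and the DP table's final entry dp[15][14] is also 12, so no common subsequence is longer.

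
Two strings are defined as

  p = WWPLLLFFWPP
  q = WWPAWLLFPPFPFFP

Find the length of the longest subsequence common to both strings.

9

One common subsequence of length 9: W (p #1, q #1), then W (p #2, q #2), then P (p #3, q #3), then L (p #5, q #6), then L (p #6, q #7), then F (p #7, q #8), then F (p #8, q #11), then P (p #10, q #12), then P (p #11, q #15). Since dp[11][15] = 9, nothing longer is possible.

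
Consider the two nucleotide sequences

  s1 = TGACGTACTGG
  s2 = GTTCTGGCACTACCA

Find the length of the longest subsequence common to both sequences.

7

One common subsequence of length 7: T [1,5], then G [2,7], then A [3,9], then C [4,10], then T [6,11], then A [7,12], then C [8,14]. The LCS DP gives dp[11][15] = 7, so this is optimal.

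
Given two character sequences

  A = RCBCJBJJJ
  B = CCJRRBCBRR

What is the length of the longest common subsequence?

Pick R [1,5], B [3,6], C [4,7], B [6,8]; all 4 characters appear in both, in order, and the DP table's final entry dp[9][10] is also 4, so no common subsequence is longer.

4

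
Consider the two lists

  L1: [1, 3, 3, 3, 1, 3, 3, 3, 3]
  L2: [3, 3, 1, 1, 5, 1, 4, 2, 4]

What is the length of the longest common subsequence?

Let dp[i][j] be the LCS length of the first i values of L1 and the first j values of L2. dp[i][j] = dp[i-1][j-1]+1 when the i-th and j-th values match, else max(dp[i-1][j], dp[i][j-1]).
    ·  3  3  1  1  5  1  4  2  4
 ·  0  0  0  0  0  0  0  0  0  0
 1  0  0  0  1  1  1  1  1  1  1
 3  0  1  1  1  1  1  1  1  1  1
 3  0  1  2  2  2  2  2  2  2  2
 3  0  1  2  2  2  2  2  2  2  2
 1  0  1  2  3  3  3  3  3  3  3
 3  0  1  2  3  3  3  3  3  3  3
 3  0  1  2  3  3  3  3  3  3  3
 3  0  1  2  3  3  3  3  3  3  3
 3  0  1  2  3  3  3  3  3  3  3
dp[9][9] = 3. One LCS (by backtracking along matches): 3, 3, 1.

3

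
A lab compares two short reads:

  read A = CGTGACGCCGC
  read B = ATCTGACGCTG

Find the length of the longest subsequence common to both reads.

8

Let dp[i][j] be the LCS length of the first i bases of read A and the first j bases of read B. dp[i][j] = dp[i-1][j-1]+1 when the i-th and j-th bases match, else max(dp[i-1][j], dp[i][j-1]).
    ·  A  T  C  T  G  A  C  G  C  T  G
 ·  0  0  0  0  0  0  0  0  0  0  0  0
 C  0  0  0  1  1  1  1  1  1  1  1  1
 G  0  0  0  1  1  2  2  2  2  2  2  2
 T  0  0  1  1  2  2  2  2  2  2  3  3
 G  0  0  1  1  2  3  3  3  3  3  3  4
 A  0  1  1  1  2  3  4  4  4  4  4  4
 C  0  1  1  2  2  3  4  5  5  5  5  5
 G  0  1  1  2  2  3  4  5  6  6  6  6
 C  0  1  1  2  2  3  4  5  6  7  7  7
 C  0  1  1  2  2  3  4  5  6  7  7  7
 G  0  1  1  2  2  3  4  5  6  7  7  8
 C  0  1  1  2  2  3  4  5  6  7  7  8
dp[11][11] = 8. One LCS (by backtracking along matches): CTGACGCG.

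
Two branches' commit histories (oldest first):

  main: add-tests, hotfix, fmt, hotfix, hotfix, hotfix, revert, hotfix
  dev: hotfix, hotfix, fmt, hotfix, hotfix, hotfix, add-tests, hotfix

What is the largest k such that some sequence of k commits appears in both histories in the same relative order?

Match hotfix at main[2]=dev[2]; then fmt at main[3]=dev[3]; then hotfix at main[4]=dev[4]; then hotfix at main[5]=dev[5]; then hotfix at main[6]=dev[6]; then hotfix at main[8]=dev[8] — 6 commits in the same relative order in both. The LCS DP gives dp[8][8] = 6, so this is optimal.

6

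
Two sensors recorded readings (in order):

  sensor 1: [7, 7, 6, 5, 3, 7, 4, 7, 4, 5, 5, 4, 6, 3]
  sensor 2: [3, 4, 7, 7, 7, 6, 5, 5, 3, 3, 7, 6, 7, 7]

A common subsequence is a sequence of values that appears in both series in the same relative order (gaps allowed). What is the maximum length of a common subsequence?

7

Match 7 (sensor 1 #1, sensor 2 #4) → 7 (sensor 1 #2, sensor 2 #5) → 6 (sensor 1 #3, sensor 2 #6) → 5 (sensor 1 #4, sensor 2 #8) → 3 (sensor 1 #5, sensor 2 #10) → 7 (sensor 1 #6, sensor 2 #13) → 7 (sensor 1 #8, sensor 2 #14) — 7 values in the same relative order in both. Since dp[14][14] = 7, nothing longer is possible.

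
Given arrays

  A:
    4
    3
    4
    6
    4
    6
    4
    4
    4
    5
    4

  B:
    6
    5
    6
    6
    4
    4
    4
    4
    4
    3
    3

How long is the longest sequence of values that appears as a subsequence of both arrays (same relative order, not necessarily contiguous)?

Let dp[i][j] be the LCS length of the first i values of A and the first j values of B. dp[i][j] = dp[i-1][j-1]+1 when the i-th and j-th values match, else max(dp[i-1][j], dp[i][j-1]).
    ·  6  5  6  6  4  4  4  4  4  3  3
 ·  0  0  0  0  0  0  0  0  0  0  0  0
 4  0  0  0  0  0  1  1  1  1  1  1  1
 3  0  0  0  0  0  1  1  1  1  1  2  2
 4  0  0  0  0  0  1  2  2  2  2  2  2
 6  0  1  1  1  1  1  2  2  2  2  2  2
 4  0  1  1  1  1  2  2  3  3  3  3  3
 6  0  1  1  2  2  2  2  3  3  3  3  3
 4  0  1  1  2  2  3  3  3  4  4  4  4
 4  0  1  1  2  2  3  4  4  4  5  5  5
 4  0  1  1  2  2  3  4  5  5  5  5  5
 5  0  1  2  2  2  3  4  5  5  5  5  5
 4  0  1  2  2  2  3  4  5  6  6  6  6
dp[11][11] = 6. One LCS (by backtracking along matches): 6, 4, 4, 4, 4, 4.

6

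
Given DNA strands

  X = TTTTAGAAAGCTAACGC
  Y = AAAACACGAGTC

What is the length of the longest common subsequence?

9

Match A at X[5]=Y[1] → A at X[7]=Y[2] → A at X[8]=Y[3] → A at X[9]=Y[4] → C at X[11]=Y[5] → A at X[13]=Y[6] → A at X[14]=Y[9] → G at X[16]=Y[10] → C at X[17]=Y[12] — 9 bases in the same relative order in both. Since dp[17][12] = 9, nothing longer is possible.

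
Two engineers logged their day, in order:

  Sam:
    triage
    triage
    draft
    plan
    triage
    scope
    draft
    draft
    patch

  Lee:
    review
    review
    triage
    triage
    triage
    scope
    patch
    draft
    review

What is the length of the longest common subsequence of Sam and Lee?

Taking triage at Sam[1]=Lee[3]; then triage at Sam[2]=Lee[4]; then triage at Sam[5]=Lee[5]; then scope at Sam[6]=Lee[6]; then draft at Sam[7]=Lee[8] gives a common subsequence of length 5. dp[9][9] = 5 confirms this is the maximum.

5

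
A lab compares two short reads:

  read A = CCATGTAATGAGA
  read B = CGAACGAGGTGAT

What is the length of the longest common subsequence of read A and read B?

Taking C at read A[2]=read B[1] → G at read A[5]=read B[2] → A at read A[7]=read B[3] → A at read A[8]=read B[4] → G at read A[10]=read B[6] → A at read A[11]=read B[7] → G at read A[12]=read B[11] → A at read A[13]=read B[12] gives a common subsequence of length 8. Since dp[13][13] = 8, nothing longer is possible.

8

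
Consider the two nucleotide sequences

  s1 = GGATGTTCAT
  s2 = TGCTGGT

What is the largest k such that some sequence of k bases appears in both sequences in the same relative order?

Taking G at s1[1]=s2[2], G at s1[2]=s2[5], G at s1[5]=s2[6], T at s1[10]=s2[7] gives a common subsequence of length 4. Since dp[10][7] = 4, nothing longer is possible.

4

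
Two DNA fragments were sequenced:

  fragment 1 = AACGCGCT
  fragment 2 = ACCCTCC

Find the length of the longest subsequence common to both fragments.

Pick A [2,1]; then C [3,2]; then C [5,3]; then C [7,4]; then T [8,5]; all 5 bases appear in both, in order. The LCS DP gives dp[8][7] = 5, so this is optimal.

5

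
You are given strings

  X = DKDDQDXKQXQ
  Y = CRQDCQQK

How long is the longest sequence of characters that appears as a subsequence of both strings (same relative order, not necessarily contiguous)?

4

Match Q at X[5]=Y[3], then D at X[6]=Y[4], then Q at X[9]=Y[6], then Q at X[11]=Y[7] — 4 characters in the same relative order in both. Since dp[11][8] = 4, nothing longer is possible.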